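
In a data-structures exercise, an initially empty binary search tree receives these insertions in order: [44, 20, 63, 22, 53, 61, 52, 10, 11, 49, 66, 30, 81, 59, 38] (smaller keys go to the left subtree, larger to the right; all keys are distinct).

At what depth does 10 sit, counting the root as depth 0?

2

Insert 44: tree is empty, so 44 becomes the root.
Insert 20: 20 < 44 → go left. Place as left child of 44.
Insert 63: 63 > 44 → go right. Place as right child of 44.
Insert 22: 22 < 44 → go left; 22 > 20 → go right. Place as right child of 20.
Insert 53: 53 > 44 → go right; 53 < 63 → go left. Place as left child of 63.
Insert 61: 61 > 44 → go right; 61 < 63 → go left; 61 > 53 → go right. Place as right child of 53.
Insert 52: 52 > 44 → go right; 52 < 63 → go left; 52 < 53 → go left. Place as left child of 53.
Insert 10: 10 < 44 → go left; 10 < 20 → go left. Place as left child of 20.
Insert 11: 11 < 44 → go left; 11 < 20 → go left; 11 > 10 → go right. Place as right child of 10.
Insert 49: 49 > 44 → go right; 49 < 63 → go left; 49 < 53 → go left; 49 < 52 → go left. Place as left child of 52.
Insert 66: 66 > 44 → go right; 66 > 63 → go right. Place as right child of 63.
Insert 30: 30 < 44 → go left; 30 > 20 → go right; 30 > 22 → go right. Place as right child of 22.
Insert 81: 81 > 44 → go right; 81 > 63 → go right; 81 > 66 → go right. Place as right child of 66.
Insert 59: 59 > 44 → go right; 59 < 63 → go left; 59 > 53 → go right; 59 < 61 → go left. Place as left child of 61.
Insert 38: 38 < 44 → go left; 38 > 20 → go right; 38 > 22 → go right; 38 > 30 → go right. Place as right child of 30.

Path to 10: 44 → 20 → 10, which is 2 edges.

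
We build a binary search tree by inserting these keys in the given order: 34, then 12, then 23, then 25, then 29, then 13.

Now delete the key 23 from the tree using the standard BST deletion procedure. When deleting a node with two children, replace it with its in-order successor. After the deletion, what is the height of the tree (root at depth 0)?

3

Resulting structure (node: left, right):
  34: L=12, R=–
  12: L=–, R=23
  23: L=13, R=25
  25: L=–, R=29
  29: L=–, R=–
  13: L=–, R=–

Delete 23 (two children — replace with in-order successor).
After deletion, deepest node is 29 at depth 3.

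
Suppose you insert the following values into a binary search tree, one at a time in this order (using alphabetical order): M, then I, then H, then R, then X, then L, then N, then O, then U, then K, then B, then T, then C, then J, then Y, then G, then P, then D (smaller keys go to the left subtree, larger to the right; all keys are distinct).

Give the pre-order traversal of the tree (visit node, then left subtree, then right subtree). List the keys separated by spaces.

M: root
I: left child of M (depth 1)
H: left child of I (depth 2)
R: right child of M (depth 1)
X: right child of R (depth 2)
L: right child of I (depth 2)
N: left child of R (depth 2)
O: right child of N (depth 3)
U: left child of X (depth 3)
K: left child of L (depth 3)
B: left child of H (depth 3)
T: left child of U (depth 4)
C: right child of B (depth 4)
J: left child of K (depth 4)
Y: right child of X (depth 3)
G: right child of C (depth 5)
P: right child of O (depth 4)
D: left child of G (depth 6)

M I H B C G D L K J R N O P X U T Y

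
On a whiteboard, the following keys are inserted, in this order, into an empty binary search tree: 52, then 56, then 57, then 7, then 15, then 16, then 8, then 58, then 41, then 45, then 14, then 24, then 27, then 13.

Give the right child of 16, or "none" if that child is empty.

41

Resulting structure (node: left, right):
  52: L=7, R=56
  56: L=–, R=57
  57: L=–, R=58
  7: L=–, R=15
  15: L=8, R=16
  16: L=–, R=41
  8: L=–, R=14
  58: L=–, R=–
  41: L=24, R=45
  45: L=–, R=–
  14: L=13, R=–
  24: L=–, R=27
  27: L=–, R=–
  13: L=–, R=–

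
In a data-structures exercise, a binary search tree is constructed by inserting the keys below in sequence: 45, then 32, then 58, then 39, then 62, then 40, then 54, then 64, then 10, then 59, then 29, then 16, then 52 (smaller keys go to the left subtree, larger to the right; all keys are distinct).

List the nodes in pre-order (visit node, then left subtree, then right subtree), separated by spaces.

45 32 10 29 16 39 40 58 54 52 62 59 64

Resulting structure (node: left, right):
  45: L=32, R=58
  32: L=10, R=39
  58: L=54, R=62
  39: L=–, R=40
  62: L=59, R=64
  40: L=–, R=–
  54: L=52, R=–
  64: L=–, R=–
  10: L=–, R=29
  59: L=–, R=–
  29: L=16, R=–
  16: L=–, R=–
  52: L=–, R=–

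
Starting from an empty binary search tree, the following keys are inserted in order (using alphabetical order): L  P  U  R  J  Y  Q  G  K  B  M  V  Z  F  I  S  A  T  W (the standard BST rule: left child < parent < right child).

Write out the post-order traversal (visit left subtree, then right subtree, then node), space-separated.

A F B I G K J M Q T S R W V Z Y U P L

L: root
P: right child of L (depth 1)
U: right child of P (depth 2)
R: left child of U (depth 3)
J: left child of L (depth 1)
Y: right child of U (depth 3)
Q: left child of R (depth 4)
G: left child of J (depth 2)
K: right child of J (depth 2)
B: left child of G (depth 3)
M: left child of P (depth 2)
V: left child of Y (depth 4)
Z: right child of Y (depth 4)
F: right child of B (depth 4)
I: right child of G (depth 3)
S: right child of R (depth 4)
A: left child of B (depth 4)
T: right child of S (depth 5)
W: right child of V (depth 5)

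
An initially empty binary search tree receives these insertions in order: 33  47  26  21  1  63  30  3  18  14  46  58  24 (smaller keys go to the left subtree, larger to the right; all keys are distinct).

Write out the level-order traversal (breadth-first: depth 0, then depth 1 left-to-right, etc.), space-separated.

33 26 47 21 30 46 63 1 24 58 3 18 14

33: root
47: right child of 33 (depth 1)
26: left child of 33 (depth 1)
21: left child of 26 (depth 2)
1: left child of 21 (depth 3)
63: right child of 47 (depth 2)
30: right child of 26 (depth 2)
3: right child of 1 (depth 4)
18: right child of 3 (depth 5)
14: left child of 18 (depth 6)
46: left child of 47 (depth 2)
58: left child of 63 (depth 3)
24: right child of 21 (depth 3)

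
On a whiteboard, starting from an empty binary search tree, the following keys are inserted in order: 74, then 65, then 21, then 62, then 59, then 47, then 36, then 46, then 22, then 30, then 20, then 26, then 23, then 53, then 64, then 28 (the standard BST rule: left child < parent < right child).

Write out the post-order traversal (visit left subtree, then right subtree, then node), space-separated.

20 23 28 26 30 22 46 36 53 47 59 64 62 21 65 74

74: root
65: left child of 74 (depth 1)
21: left child of 65 (depth 2)
62: right child of 21 (depth 3)
59: left child of 62 (depth 4)
47: left child of 59 (depth 5)
36: left child of 47 (depth 6)
46: right child of 36 (depth 7)
22: left child of 36 (depth 7)
30: right child of 22 (depth 8)
20: left child of 21 (depth 3)
26: left child of 30 (depth 9)
23: left child of 26 (depth 10)
53: right child of 47 (depth 6)
64: right child of 62 (depth 4)
28: right child of 26 (depth 10)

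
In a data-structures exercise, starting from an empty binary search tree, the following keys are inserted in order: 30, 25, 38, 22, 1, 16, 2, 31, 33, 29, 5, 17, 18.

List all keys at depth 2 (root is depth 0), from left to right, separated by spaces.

30: root
25: left child of 30 (depth 1)
38: right child of 30 (depth 1)
22: left child of 25 (depth 2)
1: left child of 22 (depth 3)
16: right child of 1 (depth 4)
2: left child of 16 (depth 5)
31: left child of 38 (depth 2)
33: right child of 31 (depth 3)
29: right child of 25 (depth 2)
5: right child of 2 (depth 6)
17: right child of 16 (depth 5)
18: right child of 17 (depth 6)

22 29 31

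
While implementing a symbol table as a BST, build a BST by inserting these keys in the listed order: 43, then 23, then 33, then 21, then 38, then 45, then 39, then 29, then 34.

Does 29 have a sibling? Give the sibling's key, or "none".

Resulting structure (node: left, right):
  43: L=23, R=45
  23: L=21, R=33
  33: L=29, R=38
  21: L=–, R=–
  38: L=34, R=39
  45: L=–, R=–
  39: L=–, R=–
  29: L=–, R=–
  34: L=–, R=–

29's parent is 33; the other child of 33 is 38.

38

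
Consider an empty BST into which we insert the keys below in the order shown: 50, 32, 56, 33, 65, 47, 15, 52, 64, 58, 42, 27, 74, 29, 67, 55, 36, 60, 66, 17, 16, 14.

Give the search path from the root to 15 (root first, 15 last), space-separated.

50: root
32: left child of 50 (depth 1)
56: right child of 50 (depth 1)
33: right child of 32 (depth 2)
65: right child of 56 (depth 2)
47: right child of 33 (depth 3)
15: left child of 32 (depth 2)
52: left child of 56 (depth 2)
64: left child of 65 (depth 3)
58: left child of 64 (depth 4)
42: left child of 47 (depth 4)
27: right child of 15 (depth 3)
74: right child of 65 (depth 3)
29: right child of 27 (depth 4)
67: left child of 74 (depth 4)
55: right child of 52 (depth 3)
36: left child of 42 (depth 5)
60: right child of 58 (depth 5)
66: left child of 67 (depth 5)
17: left child of 27 (depth 4)
16: left child of 17 (depth 5)
14: left child of 15 (depth 3)

50 32 15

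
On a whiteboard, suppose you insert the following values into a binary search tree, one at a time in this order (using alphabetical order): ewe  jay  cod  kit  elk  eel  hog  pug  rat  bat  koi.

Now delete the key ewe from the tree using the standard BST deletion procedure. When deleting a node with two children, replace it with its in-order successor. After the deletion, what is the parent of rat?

pug

ewe: root
jay: right child of ewe (depth 1)
cod: left child of ewe (depth 1)
kit: right child of jay (depth 2)
elk: right child of cod (depth 2)
eel: left child of elk (depth 3)
hog: left child of jay (depth 2)
pug: right child of kit (depth 3)
rat: right child of pug (depth 4)
bat: left child of cod (depth 2)
koi: left child of pug (depth 4)

Delete ewe (two children — replace with in-order successor).
After deletion, rat's parent is pug.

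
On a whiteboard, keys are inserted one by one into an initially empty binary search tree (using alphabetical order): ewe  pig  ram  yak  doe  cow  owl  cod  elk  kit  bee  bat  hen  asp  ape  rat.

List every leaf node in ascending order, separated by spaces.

Resulting structure (node: left, right):
  ewe: L=doe, R=pig
  pig: L=owl, R=ram
  ram: L=–, R=yak
  yak: L=rat, R=–
  doe: L=cow, R=elk
  cow: L=cod, R=–
  owl: L=kit, R=–
  cod: L=bee, R=–
  elk: L=–, R=–
  kit: L=hen, R=–
  bee: L=bat, R=–
  bat: L=asp, R=–
  hen: L=–, R=–
  asp: L=ape, R=–
  ape: L=–, R=–
  rat: L=–, R=–

ape elk hen rat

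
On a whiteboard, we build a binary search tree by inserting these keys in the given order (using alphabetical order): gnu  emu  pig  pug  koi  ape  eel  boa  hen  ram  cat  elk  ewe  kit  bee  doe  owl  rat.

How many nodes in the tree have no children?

Resulting structure (node: left, right):
  gnu: L=emu, R=pig
  emu: L=ape, R=ewe
  pig: L=koi, R=pug
  pug: L=–, R=ram
  koi: L=hen, R=owl
  ape: L=–, R=eel
  eel: L=boa, R=elk
  boa: L=bee, R=cat
  hen: L=–, R=kit
  ram: L=–, R=rat
  cat: L=–, R=doe
  elk: L=–, R=–
  ewe: L=–, R=–
  kit: L=–, R=–
  bee: L=–, R=–
  doe: L=–, R=–
  owl: L=–, R=–
  rat: L=–, R=–

Leaves: bee, doe, elk, ewe, kit, owl, rat — 7 in total.

7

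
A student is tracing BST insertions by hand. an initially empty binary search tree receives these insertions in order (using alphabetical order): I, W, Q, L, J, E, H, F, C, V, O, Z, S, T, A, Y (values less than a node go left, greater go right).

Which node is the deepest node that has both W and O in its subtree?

W

Insert I: tree is empty, so I becomes the root.
Insert W: W > I → go right. Place as right child of I.
Insert Q: Q > I → go right; Q < W → go left. Place as left child of W.
Insert L: L > I → go right; L < W → go left; L < Q → go left. Place as left child of Q.
Insert J: J > I → go right; J < W → go left; J < Q → go left; J < L → go left. Place as left child of L.
Insert E: E < I → go left. Place as left child of I.
Insert H: H < I → go left; H > E → go right. Place as right child of E.
Insert F: F < I → go left; F > E → go right; F < H → go left. Place as left child of H.
Insert C: C < I → go left; C < E → go left. Place as left child of E.
Insert V: V > I → go right; V < W → go left; V > Q → go right. Place as right child of Q.
Insert O: O > I → go right; O < W → go left; O < Q → go left; O > L → go right. Place as right child of L.
Insert Z: Z > I → go right; Z > W → go right. Place as right child of W.
Insert S: S > I → go right; S < W → go left; S > Q → go right; S < V → go left. Place as left child of V.
Insert T: T > I → go right; T < W → go left; T > Q → go right; T < V → go left; T > S → go right. Place as right child of S.
Insert A: A < I → go left; A < E → go left; A < C → go left. Place as left child of C.
Insert Y: Y > I → go right; Y > W → go right; Y < Z → go left. Place as left child of Z.

Path to W: I → W
Path to O: I → W → Q → L → O
W lies on both paths and is an ancestor of the other node.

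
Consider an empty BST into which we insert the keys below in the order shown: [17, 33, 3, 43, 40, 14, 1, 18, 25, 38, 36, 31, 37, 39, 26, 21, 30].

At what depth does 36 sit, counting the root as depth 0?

Insert 17: tree is empty, so 17 becomes the root.
Insert 33: 33 > 17 → go right. Place as right child of 17.
Insert 3: 3 < 17 → go left. Place as left child of 17.
Insert 43: 43 > 17 → go right; 43 > 33 → go right. Place as right child of 33.
Insert 40: 40 > 17 → go right; 40 > 33 → go right; 40 < 43 → go left. Place as left child of 43.
Insert 14: 14 < 17 → go left; 14 > 3 → go right. Place as right child of 3.
Insert 1: 1 < 17 → go left; 1 < 3 → go left. Place as left child of 3.
Insert 18: 18 > 17 → go right; 18 < 33 → go left. Place as left child of 33.
Insert 25: 25 > 17 → go right; 25 < 33 → go left; 25 > 18 → go right. Place as right child of 18.
Insert 38: 38 > 17 → go right; 38 > 33 → go right; 38 < 43 → go left; 38 < 40 → go left. Place as left child of 40.
Insert 36: 36 > 17 → go right; 36 > 33 → go right; 36 < 43 → go left; 36 < 40 → go left; 36 < 38 → go left. Place as left child of 38.
Insert 31: 31 > 17 → go right; 31 < 33 → go left; 31 > 18 → go right; 31 > 25 → go right. Place as right child of 25.
Insert 37: 37 > 17 → go right; 37 > 33 → go right; 37 < 43 → go left; 37 < 40 → go left; 37 < 38 → go left; 37 > 36 → go right. Place as right child of 36.
Insert 39: 39 > 17 → go right; 39 > 33 → go right; 39 < 43 → go left; 39 < 40 → go left; 39 > 38 → go right. Place as right child of 38.
Insert 26: 26 > 17 → go right; 26 < 33 → go left; 26 > 18 → go right; 26 > 25 → go right; 26 < 31 → go left. Place as left child of 31.
Insert 21: 21 > 17 → go right; 21 < 33 → go left; 21 > 18 → go right; 21 < 25 → go left. Place as left child of 25.
Insert 30: 30 > 17 → go right; 30 < 33 → go left; 30 > 18 → go right; 30 > 25 → go right; 30 < 31 → go left; 30 > 26 → go right. Place as right child of 26.

Path to 36: 17 → 33 → 43 → 40 → 38 → 36, which is 5 edges.

5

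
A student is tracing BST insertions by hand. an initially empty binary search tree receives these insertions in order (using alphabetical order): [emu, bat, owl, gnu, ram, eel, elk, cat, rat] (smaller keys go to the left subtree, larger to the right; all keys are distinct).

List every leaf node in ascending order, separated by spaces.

cat elk gnu rat

Insert emu: tree is empty, so emu becomes the root.
Insert bat: bat < emu → go left. Place as left child of emu.
Insert owl: owl > emu → go right. Place as right child of emu.
Insert gnu: gnu > emu → go right; gnu < owl → go left. Place as left child of owl.
Insert ram: ram > emu → go right; ram > owl → go right. Place as right child of owl.
Insert eel: eel < emu → go left; eel > bat → go right. Place as right child of bat.
Insert elk: elk < emu → go left; elk > bat → go right; elk > eel → go right. Place as right child of eel.
Insert cat: cat < emu → go left; cat > bat → go right; cat < eel → go left. Place as left child of eel.
Insert rat: rat > emu → go right; rat > owl → go right; rat > ram → go right. Place as right child of ram.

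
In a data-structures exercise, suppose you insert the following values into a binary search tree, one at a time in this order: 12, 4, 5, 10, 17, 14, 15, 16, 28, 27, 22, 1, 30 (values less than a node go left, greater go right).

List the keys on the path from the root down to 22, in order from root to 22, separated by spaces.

12 17 28 27 22

12: root
4: left child of 12 (depth 1)
5: right child of 4 (depth 2)
10: right child of 5 (depth 3)
17: right child of 12 (depth 1)
14: left child of 17 (depth 2)
15: right child of 14 (depth 3)
16: right child of 15 (depth 4)
28: right child of 17 (depth 2)
27: left child of 28 (depth 3)
22: left child of 27 (depth 4)
1: left child of 4 (depth 2)
30: right child of 28 (depth 3)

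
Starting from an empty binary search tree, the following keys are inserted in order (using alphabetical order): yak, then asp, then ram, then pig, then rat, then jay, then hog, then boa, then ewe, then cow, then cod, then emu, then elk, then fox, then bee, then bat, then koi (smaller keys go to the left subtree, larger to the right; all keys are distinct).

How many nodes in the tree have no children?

6

Insert yak: tree is empty, so yak becomes the root.
Insert asp: asp < yak → go left. Place as left child of yak.
Insert ram: ram < yak → go left; ram > asp → go right. Place as right child of asp.
Insert pig: pig < yak → go left; pig > asp → go right; pig < ram → go left. Place as left child of ram.
Insert rat: rat < yak → go left; rat > asp → go right; rat > ram → go right. Place as right child of ram.
Insert jay: jay < yak → go left; jay > asp → go right; jay < ram → go left; jay < pig → go left. Place as left child of pig.
Insert hog: hog < yak → go left; hog > asp → go right; hog < ram → go left; hog < pig → go left; hog < jay → go left. Place as left child of jay.
Insert boa: boa < yak → go left; boa > asp → go right; boa < ram → go left; boa < pig → go left; boa < jay → go left; boa < hog → go left. Place as left child of hog.
Insert ewe: ewe < yak → go left; ewe > asp → go right; ewe < ram → go left; ewe < pig → go left; ewe < jay → go left; ewe < hog → go left; ewe > boa → go right. Place as right child of boa.
Insert cow: cow < yak → go left; cow > asp → go right; cow < ram → go left; cow < pig → go left; cow < jay → go left; cow < hog → go left; cow > boa → go right; cow < ewe → go left. Place as left child of ewe.
Insert cod: cod < yak → go left; cod > asp → go right; cod < ram → go left; cod < pig → go left; cod < jay → go left; cod < hog → go left; cod > boa → go right; cod < ewe → go left; cod < cow → go left. Place as left child of cow.
Insert emu: emu < yak → go left; emu > asp → go right; emu < ram → go left; emu < pig → go left; emu < jay → go left; emu < hog → go left; emu > boa → go right; emu < ewe → go left; emu > cow → go right. Place as right child of cow.
Insert elk: elk < yak → go left; elk > asp → go right; elk < ram → go left; elk < pig → go left; elk < jay → go left; elk < hog → go left; elk > boa → go right; elk < ewe → go left; elk > cow → go right; elk < emu → go left. Place as left child of emu.
Insert fox: fox < yak → go left; fox > asp → go right; fox < ram → go left; fox < pig → go left; fox < jay → go left; fox < hog → go left; fox > boa → go right; fox > ewe → go right. Place as right child of ewe.
Insert bee: bee < yak → go left; bee > asp → go right; bee < ram → go left; bee < pig → go left; bee < jay → go left; bee < hog → go left; bee < boa → go left. Place as left child of boa.
Insert bat: bat < yak → go left; bat > asp → go right; bat < ram → go left; bat < pig → go left; bat < jay → go left; bat < hog → go left; bat < boa → go left; bat < bee → go left. Place as left child of bee.
Insert koi: koi < yak → go left; koi > asp → go right; koi < ram → go left; koi < pig → go left; koi > jay → go right. Place as right child of jay.

Leaves: bat, cod, elk, fox, koi, rat — 6 in total.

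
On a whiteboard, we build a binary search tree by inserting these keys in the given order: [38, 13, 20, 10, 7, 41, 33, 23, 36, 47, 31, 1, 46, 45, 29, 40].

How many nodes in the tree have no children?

5

Resulting structure (node: left, right):
  38: L=13, R=41
  13: L=10, R=20
  20: L=–, R=33
  10: L=7, R=–
  7: L=1, R=–
  41: L=40, R=47
  33: L=23, R=36
  23: L=–, R=31
  36: L=–, R=–
  47: L=46, R=–
  31: L=29, R=–
  1: L=–, R=–
  46: L=45, R=–
  45: L=–, R=–
  29: L=–, R=–
  40: L=–, R=–

Leaves: 1, 29, 36, 40, 45 — 5 in total.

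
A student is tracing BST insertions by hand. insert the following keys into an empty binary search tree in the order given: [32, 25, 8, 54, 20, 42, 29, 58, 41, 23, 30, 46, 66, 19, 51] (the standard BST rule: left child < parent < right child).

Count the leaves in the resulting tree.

Insert 32: tree is empty, so 32 becomes the root.
Insert 25: 25 < 32 → go left. Place as left child of 32.
Insert 8: 8 < 32 → go left; 8 < 25 → go left. Place as left child of 25.
Insert 54: 54 > 32 → go right. Place as right child of 32.
Insert 20: 20 < 32 → go left; 20 < 25 → go left; 20 > 8 → go right. Place as right child of 8.
Insert 42: 42 > 32 → go right; 42 < 54 → go left. Place as left child of 54.
Insert 29: 29 < 32 → go left; 29 > 25 → go right. Place as right child of 25.
Insert 58: 58 > 32 → go right; 58 > 54 → go right. Place as right child of 54.
Insert 41: 41 > 32 → go right; 41 < 54 → go left; 41 < 42 → go left. Place as left child of 42.
Insert 23: 23 < 32 → go left; 23 < 25 → go left; 23 > 8 → go right; 23 > 20 → go right. Place as right child of 20.
Insert 30: 30 < 32 → go left; 30 > 25 → go right; 30 > 29 → go right. Place as right child of 29.
Insert 46: 46 > 32 → go right; 46 < 54 → go left; 46 > 42 → go right. Place as right child of 42.
Insert 66: 66 > 32 → go right; 66 > 54 → go right; 66 > 58 → go right. Place as right child of 58.
Insert 19: 19 < 32 → go left; 19 < 25 → go left; 19 > 8 → go right; 19 < 20 → go left. Place as left child of 20.
Insert 51: 51 > 32 → go right; 51 < 54 → go left; 51 > 42 → go right; 51 > 46 → go right. Place as right child of 46.

Leaves: 19, 23, 30, 41, 51, 66 — 6 in total.

6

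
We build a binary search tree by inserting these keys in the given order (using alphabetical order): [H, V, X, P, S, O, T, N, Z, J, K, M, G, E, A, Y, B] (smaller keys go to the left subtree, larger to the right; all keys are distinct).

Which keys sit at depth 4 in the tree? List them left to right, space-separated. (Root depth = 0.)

B N T Y

H: root
V: right child of H (depth 1)
X: right child of V (depth 2)
P: left child of V (depth 2)
S: right child of P (depth 3)
O: left child of P (depth 3)
T: right child of S (depth 4)
N: left child of O (depth 4)
Z: right child of X (depth 3)
J: left child of N (depth 5)
K: right child of J (depth 6)
M: right child of K (depth 7)
G: left child of H (depth 1)
E: left child of G (depth 2)
A: left child of E (depth 3)
Y: left child of Z (depth 4)
B: right child of A (depth 4)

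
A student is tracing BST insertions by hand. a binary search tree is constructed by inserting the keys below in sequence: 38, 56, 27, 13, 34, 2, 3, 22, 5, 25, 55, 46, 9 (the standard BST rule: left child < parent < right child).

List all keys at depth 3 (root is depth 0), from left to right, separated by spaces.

Resulting structure (node: left, right):
  38: L=27, R=56
  56: L=55, R=–
  27: L=13, R=34
  13: L=2, R=22
  34: L=–, R=–
  2: L=–, R=3
  3: L=–, R=5
  22: L=–, R=25
  5: L=–, R=9
  25: L=–, R=–
  55: L=46, R=–
  46: L=–, R=–
  9: L=–, R=–

2 22 46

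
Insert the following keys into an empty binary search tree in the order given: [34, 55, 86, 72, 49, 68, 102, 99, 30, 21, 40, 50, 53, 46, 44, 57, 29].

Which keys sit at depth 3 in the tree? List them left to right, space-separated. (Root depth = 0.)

Resulting structure (node: left, right):
  34: L=30, R=55
  55: L=49, R=86
  86: L=72, R=102
  72: L=68, R=–
  49: L=40, R=50
  68: L=57, R=–
  102: L=99, R=–
  99: L=–, R=–
  30: L=21, R=–
  21: L=–, R=29
  40: L=–, R=46
  50: L=–, R=53
  53: L=–, R=–
  46: L=44, R=–
  44: L=–, R=–
  57: L=–, R=–
  29: L=–, R=–

29 40 50 72 102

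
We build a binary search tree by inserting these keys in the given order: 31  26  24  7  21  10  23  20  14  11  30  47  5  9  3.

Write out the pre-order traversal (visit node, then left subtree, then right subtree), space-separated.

Insert 31: tree is empty, so 31 becomes the root.
Insert 26: 26 < 31 → go left. Place as left child of 31.
Insert 24: 24 < 31 → go left; 24 < 26 → go left. Place as left child of 26.
Insert 7: 7 < 31 → go left; 7 < 26 → go left; 7 < 24 → go left. Place as left child of 24.
Insert 21: 21 < 31 → go left; 21 < 26 → go left; 21 < 24 → go left; 21 > 7 → go right. Place as right child of 7.
Insert 10: 10 < 31 → go left; 10 < 26 → go left; 10 < 24 → go left; 10 > 7 → go right; 10 < 21 → go left. Place as left child of 21.
Insert 23: 23 < 31 → go left; 23 < 26 → go left; 23 < 24 → go left; 23 > 7 → go right; 23 > 21 → go right. Place as right child of 21.
Insert 20: 20 < 31 → go left; 20 < 26 → go left; 20 < 24 → go left; 20 > 7 → go right; 20 < 21 → go left; 20 > 10 → go right. Place as right child of 10.
Insert 14: 14 < 31 → go left; 14 < 26 → go left; 14 < 24 → go left; 14 > 7 → go right; 14 < 21 → go left; 14 > 10 → go right; 14 < 20 → go left. Place as left child of 20.
Insert 11: 11 < 31 → go left; 11 < 26 → go left; 11 < 24 → go left; 11 > 7 → go right; 11 < 21 → go left; 11 > 10 → go right; 11 < 20 → go left; 11 < 14 → go left. Place as left child of 14.
Insert 30: 30 < 31 → go left; 30 > 26 → go right. Place as right child of 26.
Insert 47: 47 > 31 → go right. Place as right child of 31.
Insert 5: 5 < 31 → go left; 5 < 26 → go left; 5 < 24 → go left; 5 < 7 → go left. Place as left child of 7.
Insert 9: 9 < 31 → go left; 9 < 26 → go left; 9 < 24 → go left; 9 > 7 → go right; 9 < 21 → go left; 9 < 10 → go left. Place as left child of 10.
Insert 3: 3 < 31 → go left; 3 < 26 → go left; 3 < 24 → go left; 3 < 7 → go left; 3 < 5 → go left. Place as left child of 5.

31 26 24 7 5 3 21 10 9 20 14 11 23 30 47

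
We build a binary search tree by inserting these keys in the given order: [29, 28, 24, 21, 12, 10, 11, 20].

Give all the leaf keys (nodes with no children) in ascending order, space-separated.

29: root
28: left child of 29 (depth 1)
24: left child of 28 (depth 2)
21: left child of 24 (depth 3)
12: left child of 21 (depth 4)
10: left child of 12 (depth 5)
11: right child of 10 (depth 6)
20: right child of 12 (depth 5)

11 20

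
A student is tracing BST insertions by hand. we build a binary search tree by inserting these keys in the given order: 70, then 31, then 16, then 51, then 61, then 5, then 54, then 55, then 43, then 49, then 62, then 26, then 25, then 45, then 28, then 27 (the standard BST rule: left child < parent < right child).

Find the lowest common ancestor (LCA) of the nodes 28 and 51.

31

Insert 70: tree is empty, so 70 becomes the root.
Insert 31: 31 < 70 → go left. Place as left child of 70.
Insert 16: 16 < 70 → go left; 16 < 31 → go left. Place as left child of 31.
Insert 51: 51 < 70 → go left; 51 > 31 → go right. Place as right child of 31.
Insert 61: 61 < 70 → go left; 61 > 31 → go right; 61 > 51 → go right. Place as right child of 51.
Insert 5: 5 < 70 → go left; 5 < 31 → go left; 5 < 16 → go left. Place as left child of 16.
Insert 54: 54 < 70 → go left; 54 > 31 → go right; 54 > 51 → go right; 54 < 61 → go left. Place as left child of 61.
Insert 55: 55 < 70 → go left; 55 > 31 → go right; 55 > 51 → go right; 55 < 61 → go left; 55 > 54 → go right. Place as right child of 54.
Insert 43: 43 < 70 → go left; 43 > 31 → go right; 43 < 51 → go left. Place as left child of 51.
Insert 49: 49 < 70 → go left; 49 > 31 → go right; 49 < 51 → go left; 49 > 43 → go right. Place as right child of 43.
Insert 62: 62 < 70 → go left; 62 > 31 → go right; 62 > 51 → go right; 62 > 61 → go right. Place as right child of 61.
Insert 26: 26 < 70 → go left; 26 < 31 → go left; 26 > 16 → go right. Place as right child of 16.
Insert 25: 25 < 70 → go left; 25 < 31 → go left; 25 > 16 → go right; 25 < 26 → go left. Place as left child of 26.
Insert 45: 45 < 70 → go left; 45 > 31 → go right; 45 < 51 → go left; 45 > 43 → go right; 45 < 49 → go left. Place as left child of 49.
Insert 28: 28 < 70 → go left; 28 < 31 → go left; 28 > 16 → go right; 28 > 26 → go right. Place as right child of 26.
Insert 27: 27 < 70 → go left; 27 < 31 → go left; 27 > 16 → go right; 27 > 26 → go right; 27 < 28 → go left. Place as left child of 28.

Path to 28: 70 → 31 → 16 → 26 → 28
Path to 51: 70 → 31 → 51
The paths share a prefix ending at 31, then split left and right.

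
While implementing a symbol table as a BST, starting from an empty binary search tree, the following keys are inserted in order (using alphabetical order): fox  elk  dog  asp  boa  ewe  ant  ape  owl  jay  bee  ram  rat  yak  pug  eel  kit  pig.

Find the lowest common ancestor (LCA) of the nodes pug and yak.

fox: root
elk: left child of fox (depth 1)
dog: left child of elk (depth 2)
asp: left child of dog (depth 3)
boa: right child of asp (depth 4)
ewe: right child of elk (depth 2)
ant: left child of asp (depth 4)
ape: right child of ant (depth 5)
owl: right child of fox (depth 1)
jay: left child of owl (depth 2)
bee: left child of boa (depth 5)
ram: right child of owl (depth 2)
rat: right child of ram (depth 3)
yak: right child of rat (depth 4)
pug: left child of ram (depth 3)
eel: right child of dog (depth 3)
kit: right child of jay (depth 3)
pig: left child of pug (depth 4)

Path to pug: fox → owl → ram → pug
Path to yak: fox → owl → ram → rat → yak
The paths share a prefix ending at ram, then split left and right.

ram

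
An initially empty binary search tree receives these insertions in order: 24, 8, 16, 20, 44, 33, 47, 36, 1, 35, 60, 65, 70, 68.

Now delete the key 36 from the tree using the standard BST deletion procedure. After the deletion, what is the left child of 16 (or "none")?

Insert 24: tree is empty, so 24 becomes the root.
Insert 8: 8 < 24 → go left. Place as left child of 24.
Insert 16: 16 < 24 → go left; 16 > 8 → go right. Place as right child of 8.
Insert 20: 20 < 24 → go left; 20 > 8 → go right; 20 > 16 → go right. Place as right child of 16.
Insert 44: 44 > 24 → go right. Place as right child of 24.
Insert 33: 33 > 24 → go right; 33 < 44 → go left. Place as left child of 44.
Insert 47: 47 > 24 → go right; 47 > 44 → go right. Place as right child of 44.
Insert 36: 36 > 24 → go right; 36 < 44 → go left; 36 > 33 → go right. Place as right child of 33.
Insert 1: 1 < 24 → go left; 1 < 8 → go left. Place as left child of 8.
Insert 35: 35 > 24 → go right; 35 < 44 → go left; 35 > 33 → go right; 35 < 36 → go left. Place as left child of 36.
Insert 60: 60 > 24 → go right; 60 > 44 → go right; 60 > 47 → go right. Place as right child of 47.
Insert 65: 65 > 24 → go right; 65 > 44 → go right; 65 > 47 → go right; 65 > 60 → go right. Place as right child of 60.
Insert 70: 70 > 24 → go right; 70 > 44 → go right; 70 > 47 → go right; 70 > 60 → go right; 70 > 65 → go right. Place as right child of 65.
Insert 68: 68 > 24 → go right; 68 > 44 → go right; 68 > 47 → go right; 68 > 60 → go right; 68 > 65 → go right; 68 < 70 → go left. Place as left child of 70.

Delete 36 (at most one child — splice it out).
After deletion, 16's left child: none.

none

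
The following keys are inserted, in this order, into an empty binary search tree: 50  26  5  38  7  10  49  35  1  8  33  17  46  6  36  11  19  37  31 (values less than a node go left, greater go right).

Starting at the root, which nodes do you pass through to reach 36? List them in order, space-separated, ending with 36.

50 26 38 35 36

50: root
26: left child of 50 (depth 1)
5: left child of 26 (depth 2)
38: right child of 26 (depth 2)
7: right child of 5 (depth 3)
10: right child of 7 (depth 4)
49: right child of 38 (depth 3)
35: left child of 38 (depth 3)
1: left child of 5 (depth 3)
8: left child of 10 (depth 5)
33: left child of 35 (depth 4)
17: right child of 10 (depth 5)
46: left child of 49 (depth 4)
6: left child of 7 (depth 4)
36: right child of 35 (depth 4)
11: left child of 17 (depth 6)
19: right child of 17 (depth 6)
37: right child of 36 (depth 5)
31: left child of 33 (depth 5)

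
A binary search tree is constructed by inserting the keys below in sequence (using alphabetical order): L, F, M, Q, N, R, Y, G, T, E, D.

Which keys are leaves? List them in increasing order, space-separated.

Insert L: tree is empty, so L becomes the root.
Insert F: F < L → go left. Place as left child of L.
Insert M: M > L → go right. Place as right child of L.
Insert Q: Q > L → go right; Q > M → go right. Place as right child of M.
Insert N: N > L → go right; N > M → go right; N < Q → go left. Place as left child of Q.
Insert R: R > L → go right; R > M → go right; R > Q → go right. Place as right child of Q.
Insert Y: Y > L → go right; Y > M → go right; Y > Q → go right; Y > R → go right. Place as right child of R.
Insert G: G < L → go left; G > F → go right. Place as right child of F.
Insert T: T > L → go right; T > M → go right; T > Q → go right; T > R → go right; T < Y → go left. Place as left child of Y.
Insert E: E < L → go left; E < F → go left. Place as left child of F.
Insert D: D < L → go left; D < F → go left; D < E → go left. Place as left child of E.

D G N T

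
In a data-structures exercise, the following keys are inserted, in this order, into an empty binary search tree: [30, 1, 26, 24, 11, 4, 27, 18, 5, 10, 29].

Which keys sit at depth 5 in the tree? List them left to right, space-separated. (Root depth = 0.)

4 18

30: root
1: left child of 30 (depth 1)
26: right child of 1 (depth 2)
24: left child of 26 (depth 3)
11: left child of 24 (depth 4)
4: left child of 11 (depth 5)
27: right child of 26 (depth 3)
18: right child of 11 (depth 5)
5: right child of 4 (depth 6)
10: right child of 5 (depth 7)
29: right child of 27 (depth 4)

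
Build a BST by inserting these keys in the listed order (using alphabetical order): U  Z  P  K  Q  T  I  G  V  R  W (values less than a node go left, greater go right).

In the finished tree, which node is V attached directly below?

Resulting structure (node: left, right):
  U: L=P, R=Z
  Z: L=V, R=–
  P: L=K, R=Q
  K: L=I, R=–
  Q: L=–, R=T
  T: L=R, R=–
  I: L=G, R=–
  G: L=–, R=–
  V: L=–, R=W
  R: L=–, R=–
  W: L=–, R=–

Z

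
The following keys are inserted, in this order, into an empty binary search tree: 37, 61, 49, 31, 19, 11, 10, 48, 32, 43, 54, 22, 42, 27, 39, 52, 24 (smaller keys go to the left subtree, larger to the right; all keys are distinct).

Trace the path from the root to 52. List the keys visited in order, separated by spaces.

37 61 49 54 52

Resulting structure (node: left, right):
  37: L=31, R=61
  61: L=49, R=–
  49: L=48, R=54
  31: L=19, R=32
  19: L=11, R=22
  11: L=10, R=–
  10: L=–, R=–
  48: L=43, R=–
  32: L=–, R=–
  43: L=42, R=–
  54: L=52, R=–
  22: L=–, R=27
  42: L=39, R=–
  27: L=24, R=–
  39: L=–, R=–
  52: L=–, R=–
  24: L=–, R=–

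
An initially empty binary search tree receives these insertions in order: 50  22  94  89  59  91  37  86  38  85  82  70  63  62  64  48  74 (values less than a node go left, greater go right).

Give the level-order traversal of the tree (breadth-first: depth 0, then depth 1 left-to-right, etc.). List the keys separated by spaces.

50 22 94 37 89 38 59 91 48 86 85 82 70 63 74 62 64

Insert 50: tree is empty, so 50 becomes the root.
Insert 22: 22 < 50 → go left. Place as left child of 50.
Insert 94: 94 > 50 → go right. Place as right child of 50.
Insert 89: 89 > 50 → go right; 89 < 94 → go left. Place as left child of 94.
Insert 59: 59 > 50 → go right; 59 < 94 → go left; 59 < 89 → go left. Place as left child of 89.
Insert 91: 91 > 50 → go right; 91 < 94 → go left; 91 > 89 → go right. Place as right child of 89.
Insert 37: 37 < 50 → go left; 37 > 22 → go right. Place as right child of 22.
Insert 86: 86 > 50 → go right; 86 < 94 → go left; 86 < 89 → go left; 86 > 59 → go right. Place as right child of 59.
Insert 38: 38 < 50 → go left; 38 > 22 → go right; 38 > 37 → go right. Place as right child of 37.
Insert 85: 85 > 50 → go right; 85 < 94 → go left; 85 < 89 → go left; 85 > 59 → go right; 85 < 86 → go left. Place as left child of 86.
Insert 82: 82 > 50 → go right; 82 < 94 → go left; 82 < 89 → go left; 82 > 59 → go right; 82 < 86 → go left; 82 < 85 → go left. Place as left child of 85.
Insert 70: 70 > 50 → go right; 70 < 94 → go left; 70 < 89 → go left; 70 > 59 → go right; 70 < 86 → go left; 70 < 85 → go left; 70 < 82 → go left. Place as left child of 82.
Insert 63: 63 > 50 → go right; 63 < 94 → go left; 63 < 89 → go left; 63 > 59 → go right; 63 < 86 → go left; 63 < 85 → go left; 63 < 82 → go left; 63 < 70 → go left. Place as left child of 70.
Insert 62: 62 > 50 → go right; 62 < 94 → go left; 62 < 89 → go left; 62 > 59 → go right; 62 < 86 → go left; 62 < 85 → go left; 62 < 82 → go left; 62 < 70 → go left; 62 < 63 → go left. Place as left child of 63.
Insert 64: 64 > 50 → go right; 64 < 94 → go left; 64 < 89 → go left; 64 > 59 → go right; 64 < 86 → go left; 64 < 85 → go left; 64 < 82 → go left; 64 < 70 → go left; 64 > 63 → go right. Place as right child of 63.
Insert 48: 48 < 50 → go left; 48 > 22 → go right; 48 > 37 → go right; 48 > 38 → go right. Place as right child of 38.
Insert 74: 74 > 50 → go right; 74 < 94 → go left; 74 < 89 → go left; 74 > 59 → go right; 74 < 86 → go left; 74 < 85 → go left; 74 < 82 → go left; 74 > 70 → go right. Place as right child of 70.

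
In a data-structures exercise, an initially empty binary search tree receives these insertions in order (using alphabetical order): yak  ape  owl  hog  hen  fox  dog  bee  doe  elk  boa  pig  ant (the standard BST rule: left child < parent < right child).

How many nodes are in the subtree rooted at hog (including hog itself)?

8

Resulting structure (node: left, right):
  yak: L=ape, R=–
  ape: L=ant, R=owl
  owl: L=hog, R=pig
  hog: L=hen, R=–
  hen: L=fox, R=–
  fox: L=dog, R=–
  dog: L=bee, R=elk
  bee: L=–, R=doe
  doe: L=boa, R=–
  elk: L=–, R=–
  boa: L=–, R=–
  pig: L=–, R=–
  ant: L=–, R=–

Subtree rooted at hog contains: hog, hen, fox, dog, bee, doe, boa, elk — 8 nodes.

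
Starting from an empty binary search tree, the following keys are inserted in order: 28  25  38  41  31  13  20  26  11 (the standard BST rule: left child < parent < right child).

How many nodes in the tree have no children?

5

28: root
25: left child of 28 (depth 1)
38: right child of 28 (depth 1)
41: right child of 38 (depth 2)
31: left child of 38 (depth 2)
13: left child of 25 (depth 2)
20: right child of 13 (depth 3)
26: right child of 25 (depth 2)
11: left child of 13 (depth 3)

Leaves: 11, 20, 26, 31, 41 — 5 in total.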